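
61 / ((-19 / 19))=-61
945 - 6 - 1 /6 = 5633 /6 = 938.83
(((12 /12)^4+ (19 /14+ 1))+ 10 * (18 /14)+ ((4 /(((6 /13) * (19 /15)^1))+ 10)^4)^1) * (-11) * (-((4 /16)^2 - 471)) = -12170023022331295 /29191904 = -416897199.39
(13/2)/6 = 13/12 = 1.08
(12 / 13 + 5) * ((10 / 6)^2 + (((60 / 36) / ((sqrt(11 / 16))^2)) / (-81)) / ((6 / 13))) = 152285 / 9477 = 16.07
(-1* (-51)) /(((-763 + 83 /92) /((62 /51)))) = -0.08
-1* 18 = -18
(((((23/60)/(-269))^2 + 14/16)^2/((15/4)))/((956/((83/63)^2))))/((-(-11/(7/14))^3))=357922028563971605449/10281403956523949464723200000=0.00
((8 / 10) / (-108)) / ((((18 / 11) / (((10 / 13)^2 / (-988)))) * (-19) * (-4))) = 55 / 1541819448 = 0.00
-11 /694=-0.02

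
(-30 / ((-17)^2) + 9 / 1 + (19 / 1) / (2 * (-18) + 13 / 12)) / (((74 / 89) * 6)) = 30003591 / 17921468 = 1.67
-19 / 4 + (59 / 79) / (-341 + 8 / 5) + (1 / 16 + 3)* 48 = 76280667 / 536252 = 142.25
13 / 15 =0.87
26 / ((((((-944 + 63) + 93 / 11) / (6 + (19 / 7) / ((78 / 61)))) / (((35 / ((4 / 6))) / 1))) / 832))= -10572.29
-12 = -12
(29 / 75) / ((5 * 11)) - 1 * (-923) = 3807404 / 4125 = 923.01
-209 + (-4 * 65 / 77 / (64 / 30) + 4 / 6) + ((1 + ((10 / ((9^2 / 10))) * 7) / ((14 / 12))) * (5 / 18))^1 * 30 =-6978175 / 49896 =-139.85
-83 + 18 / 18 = -82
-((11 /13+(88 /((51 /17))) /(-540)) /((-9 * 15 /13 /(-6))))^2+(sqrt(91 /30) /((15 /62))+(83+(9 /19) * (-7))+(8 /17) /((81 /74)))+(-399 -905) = -131326625113562 /107284651875+31 * sqrt(2730) /225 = -1216.90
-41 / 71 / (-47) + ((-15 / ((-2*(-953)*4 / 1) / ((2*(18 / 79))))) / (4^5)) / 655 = 828142454797 / 67402723715072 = 0.01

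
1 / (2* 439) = 1 / 878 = 0.00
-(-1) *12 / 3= 4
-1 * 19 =-19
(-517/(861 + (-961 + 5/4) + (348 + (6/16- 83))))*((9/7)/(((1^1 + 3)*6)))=-1551/9331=-0.17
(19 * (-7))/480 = -133/480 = -0.28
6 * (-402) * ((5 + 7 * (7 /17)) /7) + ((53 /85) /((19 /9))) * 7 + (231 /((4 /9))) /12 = -483067827 /180880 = -2670.65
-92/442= -46/221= -0.21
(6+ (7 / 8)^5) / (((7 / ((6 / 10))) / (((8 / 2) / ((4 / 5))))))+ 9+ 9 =4769013 / 229376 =20.79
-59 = -59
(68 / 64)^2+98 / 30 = 16879 / 3840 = 4.40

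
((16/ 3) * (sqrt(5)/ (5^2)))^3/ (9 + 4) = 0.01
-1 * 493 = -493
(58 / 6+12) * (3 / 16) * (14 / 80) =91 / 128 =0.71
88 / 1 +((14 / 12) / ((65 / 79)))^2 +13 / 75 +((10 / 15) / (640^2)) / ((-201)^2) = 378319821600937 / 4194981273600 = 90.18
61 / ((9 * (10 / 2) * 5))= 61 / 225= 0.27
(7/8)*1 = 7/8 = 0.88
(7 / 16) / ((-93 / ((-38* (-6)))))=-133 / 124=-1.07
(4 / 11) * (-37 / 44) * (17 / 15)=-629 / 1815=-0.35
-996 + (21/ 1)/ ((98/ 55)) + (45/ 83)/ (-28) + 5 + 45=-2171159/ 2324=-934.23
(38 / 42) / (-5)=-19 / 105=-0.18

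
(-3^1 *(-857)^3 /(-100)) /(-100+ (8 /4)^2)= 629422793 /3200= 196694.62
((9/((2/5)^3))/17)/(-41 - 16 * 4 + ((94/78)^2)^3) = -3958586731125/48781687622336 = -0.08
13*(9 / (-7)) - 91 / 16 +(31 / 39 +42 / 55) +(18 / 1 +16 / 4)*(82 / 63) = 7.79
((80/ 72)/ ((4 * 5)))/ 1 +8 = 145/ 18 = 8.06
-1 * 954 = -954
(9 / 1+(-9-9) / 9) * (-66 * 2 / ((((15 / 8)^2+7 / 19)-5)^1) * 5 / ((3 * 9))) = 1872640 / 12213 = 153.33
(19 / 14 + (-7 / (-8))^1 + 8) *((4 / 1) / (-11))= -3.72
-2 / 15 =-0.13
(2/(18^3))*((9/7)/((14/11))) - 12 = -381013/31752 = -12.00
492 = 492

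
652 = 652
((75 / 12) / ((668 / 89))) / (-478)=-2225 / 1277216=-0.00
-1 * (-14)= 14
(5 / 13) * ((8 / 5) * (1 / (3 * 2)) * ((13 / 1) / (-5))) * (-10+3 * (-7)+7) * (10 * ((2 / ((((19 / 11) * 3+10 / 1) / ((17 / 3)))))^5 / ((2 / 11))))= 2575732005659648 / 31563752502501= 81.60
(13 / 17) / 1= 13 / 17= 0.76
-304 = -304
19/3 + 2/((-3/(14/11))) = 181/33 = 5.48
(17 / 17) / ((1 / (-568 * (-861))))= 489048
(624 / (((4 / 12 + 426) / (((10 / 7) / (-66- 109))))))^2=14017536 / 98191356025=0.00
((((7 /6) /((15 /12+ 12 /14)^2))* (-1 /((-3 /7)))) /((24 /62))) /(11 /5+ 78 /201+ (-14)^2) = 49868770 /6252673149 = 0.01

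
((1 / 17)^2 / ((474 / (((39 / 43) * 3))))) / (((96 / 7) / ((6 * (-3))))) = -0.00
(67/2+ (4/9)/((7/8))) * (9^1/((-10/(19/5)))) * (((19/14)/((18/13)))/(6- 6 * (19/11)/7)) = -44240911/1753920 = -25.22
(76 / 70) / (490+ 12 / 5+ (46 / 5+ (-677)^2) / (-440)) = -16720 / 8458877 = -0.00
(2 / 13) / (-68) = -1 / 442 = -0.00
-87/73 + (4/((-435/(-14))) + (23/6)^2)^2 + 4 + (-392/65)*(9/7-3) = 6021809410501/25858731600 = 232.87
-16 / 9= -1.78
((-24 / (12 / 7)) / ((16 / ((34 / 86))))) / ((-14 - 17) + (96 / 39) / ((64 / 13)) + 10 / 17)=2023 / 174924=0.01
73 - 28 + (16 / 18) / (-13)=5257 / 117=44.93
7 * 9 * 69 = 4347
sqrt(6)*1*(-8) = -8*sqrt(6) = -19.60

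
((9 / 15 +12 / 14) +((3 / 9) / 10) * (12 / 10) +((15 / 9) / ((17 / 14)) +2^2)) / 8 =7664 / 8925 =0.86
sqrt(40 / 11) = 2*sqrt(110) / 11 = 1.91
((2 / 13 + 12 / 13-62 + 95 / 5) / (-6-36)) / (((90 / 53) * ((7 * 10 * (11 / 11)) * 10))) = 5777 / 6879600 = 0.00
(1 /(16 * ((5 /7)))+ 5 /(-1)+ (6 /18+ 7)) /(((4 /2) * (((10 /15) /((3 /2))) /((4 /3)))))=581 /160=3.63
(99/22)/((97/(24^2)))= 2592/97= 26.72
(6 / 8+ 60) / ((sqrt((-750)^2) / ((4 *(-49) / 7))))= -567 / 250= -2.27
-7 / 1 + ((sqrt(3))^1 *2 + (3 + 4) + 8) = 2 *sqrt(3) + 8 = 11.46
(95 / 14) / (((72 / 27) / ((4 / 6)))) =95 / 56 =1.70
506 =506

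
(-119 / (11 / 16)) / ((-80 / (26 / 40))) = 1547 / 1100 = 1.41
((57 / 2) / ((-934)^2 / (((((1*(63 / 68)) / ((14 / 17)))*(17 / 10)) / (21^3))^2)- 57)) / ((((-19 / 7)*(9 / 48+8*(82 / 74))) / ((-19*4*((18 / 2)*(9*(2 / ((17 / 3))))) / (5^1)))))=1301033664 / 52800372036793284655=0.00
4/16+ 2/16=0.38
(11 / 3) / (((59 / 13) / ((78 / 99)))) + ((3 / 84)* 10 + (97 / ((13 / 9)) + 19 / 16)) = 53605403 / 773136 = 69.34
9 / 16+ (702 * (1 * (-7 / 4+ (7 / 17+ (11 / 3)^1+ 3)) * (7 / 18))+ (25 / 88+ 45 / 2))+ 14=4464089 / 2992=1492.01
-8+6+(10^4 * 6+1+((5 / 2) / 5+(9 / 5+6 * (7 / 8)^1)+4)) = 1200211 / 20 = 60010.55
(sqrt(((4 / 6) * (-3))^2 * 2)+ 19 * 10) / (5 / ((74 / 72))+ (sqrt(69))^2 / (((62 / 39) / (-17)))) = -435860 / 1681479 -4588 * sqrt(2) / 1681479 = -0.26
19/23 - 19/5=-342/115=-2.97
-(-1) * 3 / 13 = 0.23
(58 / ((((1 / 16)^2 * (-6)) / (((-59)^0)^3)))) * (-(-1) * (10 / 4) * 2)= -37120 / 3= -12373.33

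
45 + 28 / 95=4303 / 95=45.29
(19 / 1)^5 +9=2476108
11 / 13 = 0.85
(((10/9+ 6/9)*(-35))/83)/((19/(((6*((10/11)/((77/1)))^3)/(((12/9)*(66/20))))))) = -400000/4517496494049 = -0.00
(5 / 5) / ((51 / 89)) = 89 / 51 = 1.75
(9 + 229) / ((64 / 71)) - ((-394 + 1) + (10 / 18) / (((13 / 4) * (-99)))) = 243533215 / 370656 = 657.03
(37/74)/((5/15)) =3/2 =1.50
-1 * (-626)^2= -391876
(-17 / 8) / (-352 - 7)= 17 / 2872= 0.01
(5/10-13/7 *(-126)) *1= 469/2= 234.50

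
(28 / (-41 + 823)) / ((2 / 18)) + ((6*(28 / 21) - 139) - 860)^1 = -387355 / 391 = -990.68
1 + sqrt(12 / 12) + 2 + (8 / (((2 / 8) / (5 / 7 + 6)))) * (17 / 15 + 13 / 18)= 126844 / 315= 402.68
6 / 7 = 0.86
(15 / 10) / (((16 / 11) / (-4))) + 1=-25 / 8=-3.12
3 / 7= 0.43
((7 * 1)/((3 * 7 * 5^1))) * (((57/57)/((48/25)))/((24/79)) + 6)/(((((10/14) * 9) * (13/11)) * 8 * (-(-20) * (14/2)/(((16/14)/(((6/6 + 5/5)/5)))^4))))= 488785/121356144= 0.00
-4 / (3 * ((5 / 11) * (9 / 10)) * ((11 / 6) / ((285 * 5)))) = -7600 / 3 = -2533.33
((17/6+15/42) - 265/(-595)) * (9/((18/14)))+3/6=2647/102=25.95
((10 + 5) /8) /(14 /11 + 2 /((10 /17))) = 825 /2056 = 0.40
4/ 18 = 2/ 9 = 0.22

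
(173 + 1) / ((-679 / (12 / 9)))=-232 / 679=-0.34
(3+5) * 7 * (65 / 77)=520 / 11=47.27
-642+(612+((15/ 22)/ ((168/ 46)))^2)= -11370455/ 379456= -29.97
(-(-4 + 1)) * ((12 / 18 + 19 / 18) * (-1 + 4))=31 / 2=15.50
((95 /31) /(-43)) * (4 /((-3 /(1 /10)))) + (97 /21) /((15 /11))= 1426301 /419895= 3.40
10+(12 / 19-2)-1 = 145 / 19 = 7.63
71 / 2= 35.50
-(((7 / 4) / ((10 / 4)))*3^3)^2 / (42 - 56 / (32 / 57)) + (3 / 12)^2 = 27491 / 4400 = 6.25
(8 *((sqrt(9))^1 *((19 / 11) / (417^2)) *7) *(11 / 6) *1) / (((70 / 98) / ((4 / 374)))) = 7448 / 162586215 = 0.00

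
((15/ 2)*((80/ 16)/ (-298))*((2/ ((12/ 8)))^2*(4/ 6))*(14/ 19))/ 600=-14/ 76437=-0.00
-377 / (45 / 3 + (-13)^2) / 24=-377 / 4416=-0.09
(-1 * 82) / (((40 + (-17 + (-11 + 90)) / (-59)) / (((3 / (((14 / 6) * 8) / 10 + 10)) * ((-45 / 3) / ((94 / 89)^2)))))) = 48440475 / 6768376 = 7.16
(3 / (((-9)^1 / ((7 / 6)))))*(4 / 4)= -7 / 18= -0.39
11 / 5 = 2.20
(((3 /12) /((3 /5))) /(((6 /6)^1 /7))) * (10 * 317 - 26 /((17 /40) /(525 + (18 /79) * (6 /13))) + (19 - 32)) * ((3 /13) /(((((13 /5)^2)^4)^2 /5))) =-0.02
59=59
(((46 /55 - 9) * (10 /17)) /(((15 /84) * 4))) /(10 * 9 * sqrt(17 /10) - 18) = -3143 * sqrt(170) /698445 - 6286 /698445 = -0.07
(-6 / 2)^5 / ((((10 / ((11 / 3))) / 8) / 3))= -10692 / 5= -2138.40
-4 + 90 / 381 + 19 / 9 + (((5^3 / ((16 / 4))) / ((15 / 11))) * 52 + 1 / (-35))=47605367 / 40005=1189.99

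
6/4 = 3/2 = 1.50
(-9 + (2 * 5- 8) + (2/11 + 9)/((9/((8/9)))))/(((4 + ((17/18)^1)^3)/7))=-2736216/310651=-8.81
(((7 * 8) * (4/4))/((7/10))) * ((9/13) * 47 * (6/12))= 16920/13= 1301.54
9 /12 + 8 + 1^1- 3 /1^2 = 27 /4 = 6.75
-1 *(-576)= 576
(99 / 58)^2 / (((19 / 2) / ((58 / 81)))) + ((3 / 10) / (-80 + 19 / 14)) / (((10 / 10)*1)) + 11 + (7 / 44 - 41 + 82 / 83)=-105742251479 / 3692482420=-28.64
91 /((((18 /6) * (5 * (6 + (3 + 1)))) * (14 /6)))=13 /50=0.26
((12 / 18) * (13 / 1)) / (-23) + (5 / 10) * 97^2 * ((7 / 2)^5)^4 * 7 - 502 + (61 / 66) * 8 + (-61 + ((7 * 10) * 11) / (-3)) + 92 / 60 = 6648027914474766507681271 / 2652897280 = 2505949990824660.39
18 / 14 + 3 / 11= 120 / 77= 1.56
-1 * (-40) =40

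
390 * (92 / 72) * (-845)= -1263275 / 3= -421091.67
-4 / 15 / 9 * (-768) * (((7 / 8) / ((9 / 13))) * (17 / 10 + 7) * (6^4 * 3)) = 24321024 / 25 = 972840.96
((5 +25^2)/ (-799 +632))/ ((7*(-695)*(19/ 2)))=0.00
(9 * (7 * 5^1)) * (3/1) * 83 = 78435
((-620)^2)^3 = 56800235584000000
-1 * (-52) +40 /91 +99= 151.44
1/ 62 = 0.02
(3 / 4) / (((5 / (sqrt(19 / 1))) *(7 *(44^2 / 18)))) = 27 *sqrt(19) / 135520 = 0.00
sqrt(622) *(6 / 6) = sqrt(622) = 24.94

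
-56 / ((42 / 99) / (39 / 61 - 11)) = 83424 / 61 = 1367.61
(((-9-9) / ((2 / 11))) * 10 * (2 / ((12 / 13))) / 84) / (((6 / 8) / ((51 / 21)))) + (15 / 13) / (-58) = -82.71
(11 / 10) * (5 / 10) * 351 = 3861 / 20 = 193.05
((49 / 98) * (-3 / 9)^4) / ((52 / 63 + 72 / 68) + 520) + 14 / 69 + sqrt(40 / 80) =46953529 / 231400332 + sqrt(2) / 2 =0.91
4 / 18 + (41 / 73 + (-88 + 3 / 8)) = -456437 / 5256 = -86.84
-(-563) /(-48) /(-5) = 563 /240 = 2.35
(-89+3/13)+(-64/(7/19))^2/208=35870/637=56.31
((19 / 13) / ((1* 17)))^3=6859 / 10793861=0.00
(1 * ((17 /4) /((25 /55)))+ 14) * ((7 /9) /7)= 467 /180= 2.59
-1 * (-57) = 57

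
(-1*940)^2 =883600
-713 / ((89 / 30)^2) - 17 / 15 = -9760157 / 118815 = -82.15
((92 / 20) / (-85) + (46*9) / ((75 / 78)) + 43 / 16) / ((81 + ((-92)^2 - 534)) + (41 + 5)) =589143 / 10957520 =0.05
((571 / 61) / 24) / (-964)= -571 / 1411296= -0.00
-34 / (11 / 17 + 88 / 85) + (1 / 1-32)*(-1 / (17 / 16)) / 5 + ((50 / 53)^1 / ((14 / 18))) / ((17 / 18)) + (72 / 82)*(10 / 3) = -1879104242 / 184889705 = -10.16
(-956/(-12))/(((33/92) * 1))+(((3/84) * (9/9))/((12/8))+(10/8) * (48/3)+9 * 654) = 6128.12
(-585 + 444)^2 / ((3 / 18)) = 119286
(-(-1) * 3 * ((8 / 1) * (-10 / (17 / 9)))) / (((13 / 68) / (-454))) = 3922560 / 13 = 301735.38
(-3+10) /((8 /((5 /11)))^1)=35 /88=0.40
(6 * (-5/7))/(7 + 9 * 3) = -15/119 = -0.13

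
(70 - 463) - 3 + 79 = -317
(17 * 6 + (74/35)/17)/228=15191/33915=0.45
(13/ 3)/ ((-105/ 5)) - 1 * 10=-643/ 63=-10.21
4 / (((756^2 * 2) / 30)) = 5 / 47628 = 0.00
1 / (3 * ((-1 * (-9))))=1 / 27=0.04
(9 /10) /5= 9 /50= 0.18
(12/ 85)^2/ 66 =24/ 79475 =0.00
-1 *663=-663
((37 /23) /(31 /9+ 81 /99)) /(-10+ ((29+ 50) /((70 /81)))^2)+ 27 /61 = 5359479610581 /12107217136633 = 0.44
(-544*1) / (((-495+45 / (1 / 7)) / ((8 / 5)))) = 1088 / 225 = 4.84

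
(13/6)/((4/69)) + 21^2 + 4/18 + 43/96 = 137965/288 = 479.05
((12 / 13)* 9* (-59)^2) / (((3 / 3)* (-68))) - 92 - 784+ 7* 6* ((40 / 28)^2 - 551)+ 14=-24343.57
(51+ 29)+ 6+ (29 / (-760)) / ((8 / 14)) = 261237 / 3040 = 85.93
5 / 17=0.29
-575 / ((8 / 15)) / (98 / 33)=-284625 / 784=-363.04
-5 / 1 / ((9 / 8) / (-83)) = 3320 / 9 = 368.89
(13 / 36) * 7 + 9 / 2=253 / 36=7.03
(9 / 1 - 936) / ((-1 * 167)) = 927 / 167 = 5.55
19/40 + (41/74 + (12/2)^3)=321203/1480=217.03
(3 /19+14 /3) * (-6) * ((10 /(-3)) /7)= 5500 /399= 13.78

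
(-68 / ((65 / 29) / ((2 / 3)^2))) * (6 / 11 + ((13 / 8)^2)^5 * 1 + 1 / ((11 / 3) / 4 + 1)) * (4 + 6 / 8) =-329419674476504659 / 39729789665280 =-8291.50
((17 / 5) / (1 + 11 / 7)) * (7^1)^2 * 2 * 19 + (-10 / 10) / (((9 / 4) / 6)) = 110669 / 45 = 2459.31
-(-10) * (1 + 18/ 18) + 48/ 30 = 108/ 5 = 21.60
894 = 894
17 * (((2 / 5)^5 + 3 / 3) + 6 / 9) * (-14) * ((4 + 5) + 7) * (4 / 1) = -25542.64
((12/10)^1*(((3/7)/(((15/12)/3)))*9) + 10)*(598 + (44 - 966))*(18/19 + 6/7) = -57449088/4655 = -12341.37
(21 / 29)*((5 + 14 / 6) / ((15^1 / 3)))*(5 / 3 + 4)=2618 / 435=6.02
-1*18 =-18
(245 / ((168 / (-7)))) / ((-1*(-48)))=-245 / 1152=-0.21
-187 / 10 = -18.70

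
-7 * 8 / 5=-56 / 5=-11.20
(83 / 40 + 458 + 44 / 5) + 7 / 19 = 71325 / 152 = 469.24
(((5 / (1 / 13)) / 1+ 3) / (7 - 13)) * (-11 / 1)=374 / 3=124.67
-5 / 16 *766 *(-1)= 1915 / 8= 239.38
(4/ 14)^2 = 4/ 49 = 0.08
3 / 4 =0.75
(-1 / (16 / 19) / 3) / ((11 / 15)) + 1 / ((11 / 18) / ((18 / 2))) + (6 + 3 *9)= 755 / 16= 47.19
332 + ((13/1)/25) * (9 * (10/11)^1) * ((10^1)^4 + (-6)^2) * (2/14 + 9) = 150426956/385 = 390719.37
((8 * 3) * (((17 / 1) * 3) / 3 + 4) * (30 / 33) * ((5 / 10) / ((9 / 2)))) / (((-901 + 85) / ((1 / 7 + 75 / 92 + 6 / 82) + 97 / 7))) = -1965565 / 2116092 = -0.93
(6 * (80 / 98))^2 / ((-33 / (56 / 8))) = -19200 / 3773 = -5.09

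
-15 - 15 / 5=-18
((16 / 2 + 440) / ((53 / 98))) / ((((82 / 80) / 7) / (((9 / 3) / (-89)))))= -36879360 / 193397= -190.69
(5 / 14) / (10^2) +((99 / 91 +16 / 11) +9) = 462303 / 40040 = 11.55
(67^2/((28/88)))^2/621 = 320521.30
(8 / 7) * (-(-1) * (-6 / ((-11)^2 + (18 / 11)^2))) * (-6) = 34848 / 104755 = 0.33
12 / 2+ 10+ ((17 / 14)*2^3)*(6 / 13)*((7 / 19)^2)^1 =77944 / 4693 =16.61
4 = 4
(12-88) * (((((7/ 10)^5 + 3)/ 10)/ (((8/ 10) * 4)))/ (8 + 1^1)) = -6019333/ 7200000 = -0.84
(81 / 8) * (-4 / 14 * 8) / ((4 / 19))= -1539 / 14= -109.93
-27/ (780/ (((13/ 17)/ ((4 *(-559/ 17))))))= 9/ 44720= 0.00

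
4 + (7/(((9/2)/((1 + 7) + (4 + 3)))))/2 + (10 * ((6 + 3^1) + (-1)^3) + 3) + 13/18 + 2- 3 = 98.39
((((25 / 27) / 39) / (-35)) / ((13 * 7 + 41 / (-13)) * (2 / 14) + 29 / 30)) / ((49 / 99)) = -550 / 5424153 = -0.00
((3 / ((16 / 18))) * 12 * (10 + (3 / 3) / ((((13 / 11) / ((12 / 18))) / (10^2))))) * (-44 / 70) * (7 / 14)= -10989 / 13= -845.31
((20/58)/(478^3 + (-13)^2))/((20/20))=10/3167250109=0.00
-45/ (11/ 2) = -90/ 11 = -8.18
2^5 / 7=4.57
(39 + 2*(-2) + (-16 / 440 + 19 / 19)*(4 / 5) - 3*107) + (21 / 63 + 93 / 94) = -22016941 / 77550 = -283.91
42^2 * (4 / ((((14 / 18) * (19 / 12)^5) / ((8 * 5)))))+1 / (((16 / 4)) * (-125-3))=46231629477821 / 1267762688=36467.10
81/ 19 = 4.26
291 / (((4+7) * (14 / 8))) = 1164 / 77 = 15.12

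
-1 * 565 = -565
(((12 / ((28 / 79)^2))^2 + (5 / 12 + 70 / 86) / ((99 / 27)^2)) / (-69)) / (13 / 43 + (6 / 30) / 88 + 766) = -3039889564345 / 17614293987598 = -0.17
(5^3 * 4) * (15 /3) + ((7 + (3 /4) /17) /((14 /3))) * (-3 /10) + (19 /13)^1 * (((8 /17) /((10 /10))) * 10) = 2506.42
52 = 52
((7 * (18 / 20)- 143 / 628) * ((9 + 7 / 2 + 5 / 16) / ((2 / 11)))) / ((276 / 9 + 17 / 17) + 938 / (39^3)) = 510096953223 / 37767879808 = 13.51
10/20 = 1/2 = 0.50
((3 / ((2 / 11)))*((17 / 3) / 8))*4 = 187 / 4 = 46.75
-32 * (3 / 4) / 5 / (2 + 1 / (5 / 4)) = -12 / 7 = -1.71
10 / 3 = 3.33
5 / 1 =5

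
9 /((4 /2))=9 /2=4.50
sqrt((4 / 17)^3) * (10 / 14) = 0.08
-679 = -679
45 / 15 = 3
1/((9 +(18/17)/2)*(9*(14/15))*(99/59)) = 5015/673596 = 0.01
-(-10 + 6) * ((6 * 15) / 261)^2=400 / 841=0.48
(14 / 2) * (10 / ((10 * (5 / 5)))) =7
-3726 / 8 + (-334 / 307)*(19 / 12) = -1722169 / 3684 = -467.47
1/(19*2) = 1/38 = 0.03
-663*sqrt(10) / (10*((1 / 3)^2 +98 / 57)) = -113373*sqrt(10) / 3130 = -114.54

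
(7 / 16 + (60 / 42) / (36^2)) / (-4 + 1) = -3979 / 27216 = -0.15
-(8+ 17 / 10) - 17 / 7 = -849 / 70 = -12.13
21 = 21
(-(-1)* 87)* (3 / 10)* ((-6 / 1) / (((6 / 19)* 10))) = -4959 / 100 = -49.59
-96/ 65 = -1.48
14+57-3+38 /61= 4186 /61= 68.62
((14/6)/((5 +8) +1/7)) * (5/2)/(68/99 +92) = 8085/1688384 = 0.00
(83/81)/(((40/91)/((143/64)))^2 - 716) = -14055068027/9820405607724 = -0.00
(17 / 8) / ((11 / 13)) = 221 / 88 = 2.51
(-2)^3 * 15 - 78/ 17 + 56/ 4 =-1880/ 17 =-110.59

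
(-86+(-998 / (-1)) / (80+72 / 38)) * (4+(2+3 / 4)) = -1550529 / 3112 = -498.24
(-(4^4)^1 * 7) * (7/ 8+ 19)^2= -707868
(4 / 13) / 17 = 4 / 221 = 0.02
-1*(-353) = 353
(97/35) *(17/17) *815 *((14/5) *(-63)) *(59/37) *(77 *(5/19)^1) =-9050500998/703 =-12874112.37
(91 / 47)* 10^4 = 910000 / 47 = 19361.70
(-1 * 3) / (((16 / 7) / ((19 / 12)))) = -133 / 64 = -2.08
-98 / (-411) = 98 / 411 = 0.24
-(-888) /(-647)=-888 /647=-1.37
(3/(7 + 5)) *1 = 1/4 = 0.25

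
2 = 2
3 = 3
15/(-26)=-15/26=-0.58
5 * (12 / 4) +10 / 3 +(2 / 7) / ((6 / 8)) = 18.71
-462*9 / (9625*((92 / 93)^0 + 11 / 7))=-21 / 125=-0.17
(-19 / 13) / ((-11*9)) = 19 / 1287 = 0.01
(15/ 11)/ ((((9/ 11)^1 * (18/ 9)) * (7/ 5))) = 25/ 42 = 0.60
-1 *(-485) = 485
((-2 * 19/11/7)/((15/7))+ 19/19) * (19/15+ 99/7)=205486/17325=11.86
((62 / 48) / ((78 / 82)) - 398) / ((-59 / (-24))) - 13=-401170 / 2301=-174.35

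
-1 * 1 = -1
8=8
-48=-48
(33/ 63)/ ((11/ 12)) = 4/ 7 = 0.57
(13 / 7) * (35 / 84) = 65 / 84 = 0.77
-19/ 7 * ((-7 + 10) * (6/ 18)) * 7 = -19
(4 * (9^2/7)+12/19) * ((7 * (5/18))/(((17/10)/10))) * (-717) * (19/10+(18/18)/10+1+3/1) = -745680000/323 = -2308606.81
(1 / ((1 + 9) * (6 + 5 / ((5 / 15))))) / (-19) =-1 / 3990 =-0.00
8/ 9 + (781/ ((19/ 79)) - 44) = 547919/ 171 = 3204.20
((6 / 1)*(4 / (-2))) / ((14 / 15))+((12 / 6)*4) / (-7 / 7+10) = -754 / 63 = -11.97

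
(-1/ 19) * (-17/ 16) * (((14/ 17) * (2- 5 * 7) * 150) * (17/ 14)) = -276.81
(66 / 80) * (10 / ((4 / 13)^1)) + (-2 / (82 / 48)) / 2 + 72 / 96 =26.98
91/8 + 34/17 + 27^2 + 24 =6131/8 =766.38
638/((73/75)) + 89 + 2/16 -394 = 204753/584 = 350.60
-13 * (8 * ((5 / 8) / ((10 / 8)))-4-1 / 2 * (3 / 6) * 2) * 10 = 65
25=25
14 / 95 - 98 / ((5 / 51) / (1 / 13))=-76.74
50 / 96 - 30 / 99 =115 / 528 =0.22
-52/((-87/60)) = 1040/29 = 35.86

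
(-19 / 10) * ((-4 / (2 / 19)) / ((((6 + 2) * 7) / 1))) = 361 / 280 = 1.29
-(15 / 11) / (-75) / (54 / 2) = 1 / 1485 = 0.00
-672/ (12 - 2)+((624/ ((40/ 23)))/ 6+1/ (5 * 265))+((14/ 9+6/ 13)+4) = -214268/ 155025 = -1.38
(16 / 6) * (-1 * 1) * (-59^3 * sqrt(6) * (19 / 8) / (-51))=-3902201 * sqrt(6) / 153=-62473.21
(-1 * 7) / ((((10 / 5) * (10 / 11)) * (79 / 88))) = -1694 / 395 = -4.29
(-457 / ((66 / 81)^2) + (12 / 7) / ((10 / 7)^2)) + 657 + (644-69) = 6588539 / 12100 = 544.51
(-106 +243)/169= 137/169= 0.81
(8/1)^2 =64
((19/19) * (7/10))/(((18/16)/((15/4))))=7/3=2.33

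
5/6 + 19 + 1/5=601/30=20.03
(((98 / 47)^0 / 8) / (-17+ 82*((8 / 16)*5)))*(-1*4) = -1 / 376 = -0.00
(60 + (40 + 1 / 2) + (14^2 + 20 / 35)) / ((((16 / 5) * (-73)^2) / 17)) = 353515 / 1193696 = 0.30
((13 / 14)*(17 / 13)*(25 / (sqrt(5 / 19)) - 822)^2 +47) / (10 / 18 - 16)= -103748949 / 1946 +628830*sqrt(95) / 973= -47014.80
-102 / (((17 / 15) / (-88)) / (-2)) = -15840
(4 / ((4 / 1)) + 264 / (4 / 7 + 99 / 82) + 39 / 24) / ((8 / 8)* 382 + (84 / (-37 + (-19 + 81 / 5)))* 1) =245512071 / 617484464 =0.40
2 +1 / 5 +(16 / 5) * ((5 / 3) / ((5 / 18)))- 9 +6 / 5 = 68 / 5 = 13.60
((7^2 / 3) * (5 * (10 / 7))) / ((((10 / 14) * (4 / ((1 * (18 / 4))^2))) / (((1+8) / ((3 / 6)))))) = 59535 / 4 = 14883.75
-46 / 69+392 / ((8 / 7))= 1027 / 3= 342.33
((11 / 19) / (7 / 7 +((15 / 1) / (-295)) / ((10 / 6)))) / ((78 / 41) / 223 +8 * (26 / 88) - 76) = -502865 / 62000952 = -0.01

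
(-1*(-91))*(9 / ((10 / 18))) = 7371 / 5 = 1474.20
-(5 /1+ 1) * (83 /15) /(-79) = 166 /395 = 0.42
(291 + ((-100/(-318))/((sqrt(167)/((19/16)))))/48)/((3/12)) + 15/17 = 475 * sqrt(167)/2549088 + 19803/17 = 1164.88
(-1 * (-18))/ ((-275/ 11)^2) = 18/ 625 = 0.03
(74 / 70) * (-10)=-74 / 7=-10.57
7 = 7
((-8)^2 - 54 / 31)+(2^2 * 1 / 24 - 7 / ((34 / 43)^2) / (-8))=54892963 / 860064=63.82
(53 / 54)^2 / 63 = 2809 / 183708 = 0.02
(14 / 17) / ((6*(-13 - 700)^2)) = 7 / 25926819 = 0.00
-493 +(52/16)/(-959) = -1891161/3836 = -493.00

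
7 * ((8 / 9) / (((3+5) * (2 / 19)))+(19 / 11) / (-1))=-931 / 198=-4.70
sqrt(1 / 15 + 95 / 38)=sqrt(2310) / 30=1.60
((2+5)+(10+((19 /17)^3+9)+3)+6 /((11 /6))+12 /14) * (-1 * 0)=0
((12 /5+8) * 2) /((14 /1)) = 52 /35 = 1.49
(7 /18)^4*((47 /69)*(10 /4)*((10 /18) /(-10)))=-564235 /260760384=-0.00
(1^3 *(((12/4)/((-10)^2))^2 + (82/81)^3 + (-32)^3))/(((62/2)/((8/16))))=-174137068417031/329493420000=-528.50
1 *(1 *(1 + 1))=2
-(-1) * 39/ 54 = 13/ 18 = 0.72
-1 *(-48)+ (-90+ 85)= 43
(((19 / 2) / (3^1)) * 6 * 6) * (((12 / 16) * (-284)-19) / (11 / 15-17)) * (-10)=-991800 / 61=-16259.02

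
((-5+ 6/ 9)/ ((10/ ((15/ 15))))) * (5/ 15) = -13/ 90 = -0.14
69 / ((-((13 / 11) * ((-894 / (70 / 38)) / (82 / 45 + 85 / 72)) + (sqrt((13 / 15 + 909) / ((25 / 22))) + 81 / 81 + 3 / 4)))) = 152979031571520 * sqrt(281490) / 1455701078965759151 + 542858207756287500 / 1455701078965759151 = 0.43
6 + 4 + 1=11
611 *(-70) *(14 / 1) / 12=-149695 / 3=-49898.33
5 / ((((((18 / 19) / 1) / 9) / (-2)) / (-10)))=950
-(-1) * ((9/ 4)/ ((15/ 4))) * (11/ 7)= 33/ 35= 0.94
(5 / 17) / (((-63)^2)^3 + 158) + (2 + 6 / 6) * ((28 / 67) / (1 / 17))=1517820543461627 / 71214269196013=21.31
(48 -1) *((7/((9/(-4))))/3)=-1316/27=-48.74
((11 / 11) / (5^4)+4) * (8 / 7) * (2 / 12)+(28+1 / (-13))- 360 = -56530573 / 170625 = -331.31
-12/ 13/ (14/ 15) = -90/ 91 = -0.99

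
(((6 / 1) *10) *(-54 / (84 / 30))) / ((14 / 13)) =-52650 / 49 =-1074.49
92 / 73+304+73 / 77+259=3177036 / 5621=565.21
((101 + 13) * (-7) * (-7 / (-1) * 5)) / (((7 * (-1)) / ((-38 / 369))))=-50540 / 123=-410.89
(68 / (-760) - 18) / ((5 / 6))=-10311 / 475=-21.71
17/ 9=1.89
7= 7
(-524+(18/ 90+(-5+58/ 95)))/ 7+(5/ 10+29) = -61121/ 1330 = -45.96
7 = 7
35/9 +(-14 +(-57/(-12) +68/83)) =-13571/2988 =-4.54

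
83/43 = 1.93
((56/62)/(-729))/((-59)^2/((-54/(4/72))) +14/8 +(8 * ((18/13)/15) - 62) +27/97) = 12610/639301809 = 0.00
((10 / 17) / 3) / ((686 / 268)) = 1340 / 17493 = 0.08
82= 82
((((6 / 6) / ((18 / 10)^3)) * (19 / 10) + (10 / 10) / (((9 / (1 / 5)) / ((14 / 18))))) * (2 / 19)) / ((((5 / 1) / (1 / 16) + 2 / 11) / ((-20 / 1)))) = -55022 / 6108291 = -0.01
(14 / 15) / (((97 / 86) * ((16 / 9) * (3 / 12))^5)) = 5924583 / 124160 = 47.72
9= 9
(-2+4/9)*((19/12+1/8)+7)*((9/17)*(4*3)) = -86.06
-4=-4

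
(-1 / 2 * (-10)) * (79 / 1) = 395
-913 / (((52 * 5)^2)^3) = -913 / 308915776000000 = -0.00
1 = 1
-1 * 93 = -93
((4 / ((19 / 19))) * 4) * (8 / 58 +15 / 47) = 9968 / 1363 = 7.31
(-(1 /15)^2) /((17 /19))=-19 /3825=-0.00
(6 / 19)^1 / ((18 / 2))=2 / 57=0.04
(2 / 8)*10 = 5 / 2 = 2.50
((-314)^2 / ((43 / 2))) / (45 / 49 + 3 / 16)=154598528 / 37281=4146.84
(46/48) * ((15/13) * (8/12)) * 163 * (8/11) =37490/429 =87.39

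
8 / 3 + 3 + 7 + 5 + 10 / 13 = 719 / 39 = 18.44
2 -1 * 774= -772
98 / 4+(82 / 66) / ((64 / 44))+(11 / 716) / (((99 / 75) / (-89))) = 208943 / 8592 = 24.32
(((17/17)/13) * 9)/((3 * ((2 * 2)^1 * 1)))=3/52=0.06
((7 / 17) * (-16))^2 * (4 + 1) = 62720 / 289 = 217.02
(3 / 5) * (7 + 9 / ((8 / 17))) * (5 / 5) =627 / 40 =15.68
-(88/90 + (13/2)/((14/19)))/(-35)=12347/44100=0.28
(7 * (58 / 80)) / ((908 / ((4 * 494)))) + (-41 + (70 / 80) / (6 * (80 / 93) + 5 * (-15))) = -117824393 / 3931640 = -29.97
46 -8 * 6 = -2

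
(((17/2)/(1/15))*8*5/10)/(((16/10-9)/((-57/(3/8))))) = 387600/37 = 10475.68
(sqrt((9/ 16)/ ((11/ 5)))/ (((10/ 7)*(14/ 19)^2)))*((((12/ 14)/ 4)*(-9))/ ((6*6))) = -3249*sqrt(55)/ 689920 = -0.03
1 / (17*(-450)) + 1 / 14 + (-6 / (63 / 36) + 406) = 10780759 / 26775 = 402.64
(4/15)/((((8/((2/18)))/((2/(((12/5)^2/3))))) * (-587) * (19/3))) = -5/4818096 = -0.00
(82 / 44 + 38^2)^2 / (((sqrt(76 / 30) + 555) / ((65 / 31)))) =547517028781125 / 69323536348 - 65767811265 * sqrt(570) / 69323536348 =7875.35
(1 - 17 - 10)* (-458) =11908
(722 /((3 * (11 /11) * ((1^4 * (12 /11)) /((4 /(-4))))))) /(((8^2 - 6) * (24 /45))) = -19855 /2784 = -7.13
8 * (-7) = -56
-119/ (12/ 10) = -595/ 6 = -99.17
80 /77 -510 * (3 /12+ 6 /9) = -71835 /154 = -466.46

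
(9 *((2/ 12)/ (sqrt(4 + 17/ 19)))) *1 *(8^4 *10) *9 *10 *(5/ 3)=3072000 *sqrt(1767)/ 31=4165602.18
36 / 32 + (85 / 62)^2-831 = -6365629 / 7688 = -828.00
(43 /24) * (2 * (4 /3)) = 43 /9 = 4.78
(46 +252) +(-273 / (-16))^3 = 21567025 / 4096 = 5265.39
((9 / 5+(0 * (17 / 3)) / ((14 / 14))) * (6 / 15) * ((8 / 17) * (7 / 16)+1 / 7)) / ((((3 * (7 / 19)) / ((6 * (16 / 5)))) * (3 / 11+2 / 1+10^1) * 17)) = 555104 / 26551875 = 0.02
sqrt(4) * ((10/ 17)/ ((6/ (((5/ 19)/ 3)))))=50/ 2907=0.02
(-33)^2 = 1089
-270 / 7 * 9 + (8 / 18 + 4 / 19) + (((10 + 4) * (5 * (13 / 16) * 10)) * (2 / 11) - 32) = -7243925 / 26334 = -275.08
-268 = -268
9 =9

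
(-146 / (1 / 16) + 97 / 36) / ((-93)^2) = -83999 / 311364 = -0.27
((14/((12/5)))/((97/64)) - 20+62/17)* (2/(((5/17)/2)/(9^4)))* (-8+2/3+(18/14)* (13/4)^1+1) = 8162101242/3395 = 2404153.53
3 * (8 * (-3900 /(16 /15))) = -87750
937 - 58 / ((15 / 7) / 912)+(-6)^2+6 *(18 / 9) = -118499 / 5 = -23699.80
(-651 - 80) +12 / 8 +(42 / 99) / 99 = -4766525 / 6534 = -729.50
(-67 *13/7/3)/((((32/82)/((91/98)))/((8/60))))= -464243/35280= -13.16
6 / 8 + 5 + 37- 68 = -101 / 4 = -25.25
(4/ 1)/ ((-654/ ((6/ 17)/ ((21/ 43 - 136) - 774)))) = 0.00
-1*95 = -95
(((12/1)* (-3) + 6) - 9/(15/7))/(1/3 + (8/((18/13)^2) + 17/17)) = -13851/2230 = -6.21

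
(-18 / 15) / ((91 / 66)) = -396 / 455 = -0.87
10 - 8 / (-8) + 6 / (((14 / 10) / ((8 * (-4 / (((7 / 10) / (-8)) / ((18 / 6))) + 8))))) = 244379 / 49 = 4987.33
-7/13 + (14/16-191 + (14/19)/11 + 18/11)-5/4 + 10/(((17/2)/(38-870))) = -431971959/369512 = -1169.03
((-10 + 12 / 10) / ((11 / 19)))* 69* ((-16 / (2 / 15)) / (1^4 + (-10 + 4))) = -125856 / 5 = -25171.20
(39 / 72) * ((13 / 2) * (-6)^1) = -169 / 8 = -21.12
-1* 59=-59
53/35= 1.51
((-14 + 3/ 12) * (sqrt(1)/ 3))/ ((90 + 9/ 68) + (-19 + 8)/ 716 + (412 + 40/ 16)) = -167365/ 18426594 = -0.01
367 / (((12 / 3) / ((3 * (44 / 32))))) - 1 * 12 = 11727 / 32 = 366.47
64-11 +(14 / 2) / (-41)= 2166 / 41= 52.83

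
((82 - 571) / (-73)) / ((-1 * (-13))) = 0.52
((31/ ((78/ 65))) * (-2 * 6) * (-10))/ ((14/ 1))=1550/ 7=221.43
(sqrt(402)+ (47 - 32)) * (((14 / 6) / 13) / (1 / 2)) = 70 / 13+ 14 * sqrt(402) / 39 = 12.58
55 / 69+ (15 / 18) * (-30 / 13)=-1010 / 897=-1.13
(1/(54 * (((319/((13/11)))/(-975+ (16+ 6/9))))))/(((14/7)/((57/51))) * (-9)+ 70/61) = 43317625/9854787888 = 0.00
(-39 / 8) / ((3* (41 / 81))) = -1053 / 328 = -3.21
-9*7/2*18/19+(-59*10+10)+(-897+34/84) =-1202137/798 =-1506.44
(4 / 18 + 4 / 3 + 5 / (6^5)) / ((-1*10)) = -12101 / 77760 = -0.16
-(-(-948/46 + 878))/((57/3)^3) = 19720/157757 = 0.13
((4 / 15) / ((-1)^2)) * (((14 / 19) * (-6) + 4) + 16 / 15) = 736 / 4275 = 0.17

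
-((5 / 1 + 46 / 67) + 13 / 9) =-4300 / 603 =-7.13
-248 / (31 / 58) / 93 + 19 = 1303 / 93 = 14.01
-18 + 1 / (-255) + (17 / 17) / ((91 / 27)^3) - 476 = -94923073276 / 192160605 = -493.98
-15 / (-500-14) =0.03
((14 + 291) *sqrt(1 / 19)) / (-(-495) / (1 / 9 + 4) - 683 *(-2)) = 0.05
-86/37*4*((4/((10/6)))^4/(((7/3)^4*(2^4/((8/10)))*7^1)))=-144446976/1943309375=-0.07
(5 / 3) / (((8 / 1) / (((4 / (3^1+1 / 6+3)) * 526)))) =71.08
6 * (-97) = -582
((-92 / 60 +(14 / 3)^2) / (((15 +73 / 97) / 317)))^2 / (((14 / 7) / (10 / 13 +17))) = 1474570.84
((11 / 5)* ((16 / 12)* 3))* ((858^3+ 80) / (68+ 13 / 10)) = 5053030336 / 63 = 80206830.73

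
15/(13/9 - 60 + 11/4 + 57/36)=-135/488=-0.28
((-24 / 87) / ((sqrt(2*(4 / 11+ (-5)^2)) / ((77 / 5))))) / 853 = -308*sqrt(682) / 11502705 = -0.00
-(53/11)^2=-2809/121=-23.21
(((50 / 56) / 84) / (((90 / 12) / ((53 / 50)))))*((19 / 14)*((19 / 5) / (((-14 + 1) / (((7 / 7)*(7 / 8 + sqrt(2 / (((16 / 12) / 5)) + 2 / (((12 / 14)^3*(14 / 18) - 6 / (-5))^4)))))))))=-0.00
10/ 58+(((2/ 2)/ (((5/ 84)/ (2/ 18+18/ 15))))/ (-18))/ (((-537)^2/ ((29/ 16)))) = 7785615667/ 45158585400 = 0.17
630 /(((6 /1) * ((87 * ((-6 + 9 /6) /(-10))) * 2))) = 350 /261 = 1.34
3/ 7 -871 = -6094/ 7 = -870.57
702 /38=351 /19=18.47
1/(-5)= -1/5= -0.20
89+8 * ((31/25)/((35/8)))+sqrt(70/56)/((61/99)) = 99 * sqrt(5)/122+79859/875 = 93.08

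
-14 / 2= -7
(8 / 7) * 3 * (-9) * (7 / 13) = -216 / 13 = -16.62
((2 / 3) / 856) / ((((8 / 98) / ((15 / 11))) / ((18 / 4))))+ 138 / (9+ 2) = 474717 / 37664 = 12.60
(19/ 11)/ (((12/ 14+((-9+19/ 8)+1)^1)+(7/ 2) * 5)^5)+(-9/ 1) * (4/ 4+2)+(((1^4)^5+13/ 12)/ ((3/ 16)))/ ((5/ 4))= -330390700718050153/ 18242436527844507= -18.11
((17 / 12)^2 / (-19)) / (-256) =0.00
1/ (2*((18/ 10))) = 5/ 18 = 0.28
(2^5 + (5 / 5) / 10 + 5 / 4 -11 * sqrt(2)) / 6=667 / 120 -11 * sqrt(2) / 6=2.97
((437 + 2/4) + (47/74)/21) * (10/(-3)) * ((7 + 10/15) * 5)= -390955150/6993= -55906.64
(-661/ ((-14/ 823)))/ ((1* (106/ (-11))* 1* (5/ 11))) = -65824363/ 7420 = -8871.21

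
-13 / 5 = -2.60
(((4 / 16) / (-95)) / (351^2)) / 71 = -1 / 3323962980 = -0.00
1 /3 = 0.33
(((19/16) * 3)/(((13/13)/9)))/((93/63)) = 10773/496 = 21.72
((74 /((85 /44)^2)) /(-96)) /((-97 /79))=353683 /2102475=0.17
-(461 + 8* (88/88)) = -469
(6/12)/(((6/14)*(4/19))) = 133/24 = 5.54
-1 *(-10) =10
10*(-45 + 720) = 6750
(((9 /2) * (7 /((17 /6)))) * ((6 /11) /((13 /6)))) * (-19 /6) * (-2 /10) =21546 /12155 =1.77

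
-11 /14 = -0.79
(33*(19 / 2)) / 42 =209 / 28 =7.46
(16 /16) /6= 1 /6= 0.17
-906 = -906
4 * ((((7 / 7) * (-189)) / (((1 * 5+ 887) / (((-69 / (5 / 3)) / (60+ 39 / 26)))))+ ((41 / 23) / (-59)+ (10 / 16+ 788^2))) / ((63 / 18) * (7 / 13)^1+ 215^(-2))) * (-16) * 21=-4148105562728418105360 / 9367534424867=-442817221.12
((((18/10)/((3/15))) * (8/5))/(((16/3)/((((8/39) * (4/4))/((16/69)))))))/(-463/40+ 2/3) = -3726/17017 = -0.22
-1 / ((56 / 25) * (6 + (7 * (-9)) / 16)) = -50 / 231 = -0.22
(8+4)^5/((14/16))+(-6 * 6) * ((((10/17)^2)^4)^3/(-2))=675725534370460075650019331771621376/2376140699202283332504528819847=284379.43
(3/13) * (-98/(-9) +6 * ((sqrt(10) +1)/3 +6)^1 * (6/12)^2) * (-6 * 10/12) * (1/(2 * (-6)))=5 * sqrt(10)/104 +1835/936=2.11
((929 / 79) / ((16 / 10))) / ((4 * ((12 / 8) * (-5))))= -929 / 3792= -0.24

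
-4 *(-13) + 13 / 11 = 53.18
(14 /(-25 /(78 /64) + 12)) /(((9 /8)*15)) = -364 /3735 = -0.10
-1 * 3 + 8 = 5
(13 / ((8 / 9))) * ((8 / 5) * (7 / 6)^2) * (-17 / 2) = -10829 / 40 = -270.72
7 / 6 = 1.17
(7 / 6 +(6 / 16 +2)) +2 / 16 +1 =14 / 3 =4.67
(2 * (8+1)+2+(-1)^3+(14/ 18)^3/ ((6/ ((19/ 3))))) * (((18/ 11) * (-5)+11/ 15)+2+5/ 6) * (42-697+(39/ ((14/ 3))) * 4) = 339061860691/ 6062364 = 55928.98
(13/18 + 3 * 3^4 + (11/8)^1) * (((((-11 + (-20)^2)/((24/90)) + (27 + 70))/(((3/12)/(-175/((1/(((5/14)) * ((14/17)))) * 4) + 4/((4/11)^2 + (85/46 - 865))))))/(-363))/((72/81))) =153913927977869129/2529521006848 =60847.06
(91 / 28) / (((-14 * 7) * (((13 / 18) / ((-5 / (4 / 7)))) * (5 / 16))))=9 / 7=1.29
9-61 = -52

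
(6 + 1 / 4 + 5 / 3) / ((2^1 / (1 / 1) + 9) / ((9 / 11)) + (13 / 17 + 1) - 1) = 4845 / 8696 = 0.56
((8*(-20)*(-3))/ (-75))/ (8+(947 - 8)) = -0.01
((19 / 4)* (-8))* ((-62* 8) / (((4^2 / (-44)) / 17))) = -881144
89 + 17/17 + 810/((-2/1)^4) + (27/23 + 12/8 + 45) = 34647/184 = 188.30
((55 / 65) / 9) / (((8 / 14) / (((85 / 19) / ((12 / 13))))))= 6545 / 8208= 0.80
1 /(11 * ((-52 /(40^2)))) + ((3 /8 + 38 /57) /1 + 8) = 21431 /3432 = 6.24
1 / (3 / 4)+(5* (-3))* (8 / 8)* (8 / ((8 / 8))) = -356 / 3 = -118.67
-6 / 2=-3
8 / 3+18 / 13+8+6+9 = 1055 / 39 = 27.05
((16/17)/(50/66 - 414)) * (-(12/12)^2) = 528/231829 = 0.00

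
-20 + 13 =-7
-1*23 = -23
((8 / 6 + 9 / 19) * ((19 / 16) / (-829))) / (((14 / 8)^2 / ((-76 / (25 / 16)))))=125248 / 3046575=0.04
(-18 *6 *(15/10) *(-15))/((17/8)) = 19440/17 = 1143.53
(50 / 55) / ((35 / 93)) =186 / 77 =2.42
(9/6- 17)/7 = -2.21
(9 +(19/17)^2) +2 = 3540/289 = 12.25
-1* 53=-53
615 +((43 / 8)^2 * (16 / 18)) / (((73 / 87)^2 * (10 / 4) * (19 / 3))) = 617.30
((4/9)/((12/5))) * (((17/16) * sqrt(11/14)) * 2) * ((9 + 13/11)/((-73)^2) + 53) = 264088115 * sqrt(154)/177263856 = 18.49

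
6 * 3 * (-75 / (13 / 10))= -13500 / 13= -1038.46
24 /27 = 8 /9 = 0.89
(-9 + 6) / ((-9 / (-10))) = -10 / 3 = -3.33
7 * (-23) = -161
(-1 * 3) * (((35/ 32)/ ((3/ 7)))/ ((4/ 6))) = -735/ 64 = -11.48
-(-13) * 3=39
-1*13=-13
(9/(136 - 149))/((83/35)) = -315/1079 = -0.29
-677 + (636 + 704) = 663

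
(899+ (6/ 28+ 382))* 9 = 161433/ 14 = 11530.93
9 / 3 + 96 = 99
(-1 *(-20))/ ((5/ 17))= 68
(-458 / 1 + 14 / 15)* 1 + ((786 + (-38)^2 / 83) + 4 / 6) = 144004 / 415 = 347.00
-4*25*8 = -800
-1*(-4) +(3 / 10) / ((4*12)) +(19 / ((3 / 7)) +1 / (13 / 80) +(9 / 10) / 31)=2109365 / 38688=54.52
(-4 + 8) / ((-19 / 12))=-48 / 19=-2.53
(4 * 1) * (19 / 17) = 76 / 17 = 4.47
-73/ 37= -1.97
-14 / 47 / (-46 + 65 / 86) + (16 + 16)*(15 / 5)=17557396 / 182877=96.01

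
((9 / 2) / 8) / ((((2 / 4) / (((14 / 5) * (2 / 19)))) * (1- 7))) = -21 / 380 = -0.06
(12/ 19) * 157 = 1884/ 19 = 99.16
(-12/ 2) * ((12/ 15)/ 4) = -6/ 5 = -1.20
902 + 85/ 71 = 64127/ 71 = 903.20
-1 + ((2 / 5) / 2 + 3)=11 / 5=2.20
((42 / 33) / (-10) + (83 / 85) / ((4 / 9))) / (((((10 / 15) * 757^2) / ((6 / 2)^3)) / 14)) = 4389147 / 2143203260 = 0.00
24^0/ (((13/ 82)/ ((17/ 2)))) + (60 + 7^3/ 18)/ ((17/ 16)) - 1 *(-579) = 707.02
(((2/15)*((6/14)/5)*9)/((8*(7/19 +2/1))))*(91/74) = 247/37000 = 0.01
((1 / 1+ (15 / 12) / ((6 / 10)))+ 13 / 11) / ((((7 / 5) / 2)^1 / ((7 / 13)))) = 2815 / 858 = 3.28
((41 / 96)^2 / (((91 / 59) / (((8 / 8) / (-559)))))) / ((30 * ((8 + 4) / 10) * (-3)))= 99179 / 50631340032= 0.00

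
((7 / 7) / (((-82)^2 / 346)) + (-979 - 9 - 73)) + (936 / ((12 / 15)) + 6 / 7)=2586589 / 23534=109.91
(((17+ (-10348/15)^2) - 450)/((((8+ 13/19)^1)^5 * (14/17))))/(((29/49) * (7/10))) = 409394279090887/14509002234375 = 28.22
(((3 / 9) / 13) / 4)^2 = 1 / 24336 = 0.00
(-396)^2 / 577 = 156816 / 577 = 271.78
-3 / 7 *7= -3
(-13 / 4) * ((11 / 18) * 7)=-13.90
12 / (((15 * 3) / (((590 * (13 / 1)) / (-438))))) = -3068 / 657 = -4.67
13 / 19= 0.68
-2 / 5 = -0.40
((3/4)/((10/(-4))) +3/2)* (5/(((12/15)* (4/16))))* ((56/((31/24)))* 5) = 201600/31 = 6503.23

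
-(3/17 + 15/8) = -279/136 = -2.05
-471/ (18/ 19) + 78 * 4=-1111/ 6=-185.17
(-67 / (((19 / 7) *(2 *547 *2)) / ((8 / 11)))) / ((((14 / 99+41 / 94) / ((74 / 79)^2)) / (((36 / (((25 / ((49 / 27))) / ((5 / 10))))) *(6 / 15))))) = -283903964736 / 43579635296875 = -0.01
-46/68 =-23/34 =-0.68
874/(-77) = -874/77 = -11.35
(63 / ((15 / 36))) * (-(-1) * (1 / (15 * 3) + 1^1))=3864 / 25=154.56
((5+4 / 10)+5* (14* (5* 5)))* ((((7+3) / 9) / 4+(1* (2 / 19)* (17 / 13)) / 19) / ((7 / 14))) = 211323829 / 211185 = 1000.66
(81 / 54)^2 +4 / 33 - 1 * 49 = -6155 / 132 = -46.63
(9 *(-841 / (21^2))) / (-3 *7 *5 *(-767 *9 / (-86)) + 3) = 72326 / 35503293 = 0.00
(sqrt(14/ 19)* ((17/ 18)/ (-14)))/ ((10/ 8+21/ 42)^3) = -272* sqrt(266)/ 410571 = -0.01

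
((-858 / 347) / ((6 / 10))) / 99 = -130 / 3123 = -0.04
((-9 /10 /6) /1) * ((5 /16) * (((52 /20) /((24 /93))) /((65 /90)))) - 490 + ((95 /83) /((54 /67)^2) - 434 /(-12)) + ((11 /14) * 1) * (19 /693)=-1718010071831 /3794999040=-452.70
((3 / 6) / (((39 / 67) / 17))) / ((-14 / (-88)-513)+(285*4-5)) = 25058 / 1067625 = 0.02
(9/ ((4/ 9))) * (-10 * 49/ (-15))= 1323/ 2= 661.50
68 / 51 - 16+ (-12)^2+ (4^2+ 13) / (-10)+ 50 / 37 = 141841 / 1110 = 127.78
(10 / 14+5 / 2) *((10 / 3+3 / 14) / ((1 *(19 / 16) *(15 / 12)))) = 7152 / 931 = 7.68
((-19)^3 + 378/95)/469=-651227/44555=-14.62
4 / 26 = 2 / 13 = 0.15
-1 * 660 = -660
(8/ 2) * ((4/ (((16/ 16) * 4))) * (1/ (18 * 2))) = 1/ 9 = 0.11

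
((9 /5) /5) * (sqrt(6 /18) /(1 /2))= 6 * sqrt(3) /25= 0.42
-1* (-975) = 975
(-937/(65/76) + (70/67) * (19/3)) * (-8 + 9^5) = -839985871642/13065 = -64292833.65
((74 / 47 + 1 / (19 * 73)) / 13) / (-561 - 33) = -0.00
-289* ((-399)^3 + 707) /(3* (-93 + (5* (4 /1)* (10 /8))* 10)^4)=18357422188 /1822719603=10.07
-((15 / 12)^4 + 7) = -2417 / 256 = -9.44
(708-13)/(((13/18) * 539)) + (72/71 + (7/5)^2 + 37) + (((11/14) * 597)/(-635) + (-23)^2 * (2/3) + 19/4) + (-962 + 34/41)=-437322606749783/777140063700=-562.73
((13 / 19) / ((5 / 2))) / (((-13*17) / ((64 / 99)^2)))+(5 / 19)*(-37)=-9.74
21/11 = 1.91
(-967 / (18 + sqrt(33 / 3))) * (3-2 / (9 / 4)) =-36746 / 313 + 18373 * sqrt(11) / 2817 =-95.77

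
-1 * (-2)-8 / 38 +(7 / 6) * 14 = 1033 / 57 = 18.12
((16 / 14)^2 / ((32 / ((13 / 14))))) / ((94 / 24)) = 156 / 16121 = 0.01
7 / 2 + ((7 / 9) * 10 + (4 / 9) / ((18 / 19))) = 1903 / 162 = 11.75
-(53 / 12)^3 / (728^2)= -148877 / 915812352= -0.00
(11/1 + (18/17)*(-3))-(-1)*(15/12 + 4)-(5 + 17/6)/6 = 3601/306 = 11.77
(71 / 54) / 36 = 71 / 1944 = 0.04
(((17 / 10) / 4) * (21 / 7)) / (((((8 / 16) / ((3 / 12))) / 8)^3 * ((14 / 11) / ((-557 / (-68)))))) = 18381 / 35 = 525.17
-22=-22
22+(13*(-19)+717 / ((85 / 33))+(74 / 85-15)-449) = -6966 / 17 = -409.76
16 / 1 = 16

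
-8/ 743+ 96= 71320/ 743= 95.99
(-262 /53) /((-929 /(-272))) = -71264 /49237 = -1.45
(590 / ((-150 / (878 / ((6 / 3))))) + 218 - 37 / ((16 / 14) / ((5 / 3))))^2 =35164875529 / 14400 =2442005.25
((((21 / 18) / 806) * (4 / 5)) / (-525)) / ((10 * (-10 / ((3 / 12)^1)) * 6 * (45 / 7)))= 7 / 48964500000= 0.00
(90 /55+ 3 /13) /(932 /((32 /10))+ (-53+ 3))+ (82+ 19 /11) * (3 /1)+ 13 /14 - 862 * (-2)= 347065627 /175630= 1976.12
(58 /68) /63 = 29 /2142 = 0.01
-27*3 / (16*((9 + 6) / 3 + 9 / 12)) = -81 / 92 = -0.88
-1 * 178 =-178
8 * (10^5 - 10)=799920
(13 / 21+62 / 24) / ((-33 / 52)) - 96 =-101.05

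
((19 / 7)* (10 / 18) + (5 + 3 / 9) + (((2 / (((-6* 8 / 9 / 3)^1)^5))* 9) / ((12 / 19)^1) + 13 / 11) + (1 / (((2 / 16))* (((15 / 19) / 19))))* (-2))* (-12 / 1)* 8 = 2751499286057 / 75694080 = 36350.26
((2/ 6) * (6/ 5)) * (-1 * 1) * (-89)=178/ 5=35.60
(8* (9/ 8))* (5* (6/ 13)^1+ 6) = 972/ 13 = 74.77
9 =9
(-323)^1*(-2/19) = 34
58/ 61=0.95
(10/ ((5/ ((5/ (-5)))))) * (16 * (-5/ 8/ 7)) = 20/ 7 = 2.86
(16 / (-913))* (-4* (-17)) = -1088 / 913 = -1.19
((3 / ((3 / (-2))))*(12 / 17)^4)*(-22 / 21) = 0.52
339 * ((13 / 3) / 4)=1469 / 4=367.25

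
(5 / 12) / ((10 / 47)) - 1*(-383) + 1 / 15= 15401 / 40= 385.02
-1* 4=-4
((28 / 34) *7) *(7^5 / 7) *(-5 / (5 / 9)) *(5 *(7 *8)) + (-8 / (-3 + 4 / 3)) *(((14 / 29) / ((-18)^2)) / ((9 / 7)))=-20892627072268 / 598995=-34879468.23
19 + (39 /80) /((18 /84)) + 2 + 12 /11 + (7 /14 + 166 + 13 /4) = 85411 /440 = 194.12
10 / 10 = 1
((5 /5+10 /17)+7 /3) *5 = 19.61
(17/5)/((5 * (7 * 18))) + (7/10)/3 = 0.24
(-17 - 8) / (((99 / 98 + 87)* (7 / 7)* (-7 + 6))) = 98 / 345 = 0.28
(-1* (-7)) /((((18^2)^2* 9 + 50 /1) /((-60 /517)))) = -0.00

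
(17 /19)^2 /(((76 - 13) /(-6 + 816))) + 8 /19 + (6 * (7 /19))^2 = 39422 /2527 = 15.60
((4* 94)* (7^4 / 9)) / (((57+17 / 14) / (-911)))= -11514005104 / 7335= -1569734.85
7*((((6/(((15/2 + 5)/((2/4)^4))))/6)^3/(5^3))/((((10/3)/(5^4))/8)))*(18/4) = 189/4000000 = 0.00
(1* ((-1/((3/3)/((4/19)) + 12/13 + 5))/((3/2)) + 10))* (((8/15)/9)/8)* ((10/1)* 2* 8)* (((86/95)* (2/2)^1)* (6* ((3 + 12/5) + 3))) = 1274968576/2372625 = 537.37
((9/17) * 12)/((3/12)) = 432/17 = 25.41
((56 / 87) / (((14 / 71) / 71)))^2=406586896 / 7569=53717.39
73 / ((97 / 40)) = 2920 / 97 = 30.10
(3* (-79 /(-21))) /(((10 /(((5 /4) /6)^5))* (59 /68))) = 839375 /1644281856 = 0.00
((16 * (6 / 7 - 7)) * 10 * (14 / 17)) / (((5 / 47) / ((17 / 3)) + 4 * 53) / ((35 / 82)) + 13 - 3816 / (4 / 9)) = 526400 / 5252393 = 0.10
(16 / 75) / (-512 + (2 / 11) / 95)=-1672 / 4012785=-0.00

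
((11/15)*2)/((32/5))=11/48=0.23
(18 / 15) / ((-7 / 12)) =-72 / 35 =-2.06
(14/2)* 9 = 63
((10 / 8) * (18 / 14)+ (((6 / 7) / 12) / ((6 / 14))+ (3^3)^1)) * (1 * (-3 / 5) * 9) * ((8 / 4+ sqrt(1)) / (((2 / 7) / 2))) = -65259 / 20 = -3262.95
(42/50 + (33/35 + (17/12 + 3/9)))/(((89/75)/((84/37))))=22257/3293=6.76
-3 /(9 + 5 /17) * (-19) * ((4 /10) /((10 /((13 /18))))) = 4199 /23700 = 0.18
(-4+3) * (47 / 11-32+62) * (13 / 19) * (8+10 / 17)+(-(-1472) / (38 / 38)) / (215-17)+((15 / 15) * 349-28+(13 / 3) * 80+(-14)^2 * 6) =52752743 / 31977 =1649.71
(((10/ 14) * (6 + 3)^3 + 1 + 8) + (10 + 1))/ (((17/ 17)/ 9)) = 34065/ 7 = 4866.43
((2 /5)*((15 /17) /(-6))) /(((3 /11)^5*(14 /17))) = -161051 /3402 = -47.34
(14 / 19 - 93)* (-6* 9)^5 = 42364015109.05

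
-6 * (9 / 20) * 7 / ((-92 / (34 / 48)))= 0.15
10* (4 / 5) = 8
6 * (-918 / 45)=-612 / 5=-122.40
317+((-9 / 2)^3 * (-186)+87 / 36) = 51806 / 3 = 17268.67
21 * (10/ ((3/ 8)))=560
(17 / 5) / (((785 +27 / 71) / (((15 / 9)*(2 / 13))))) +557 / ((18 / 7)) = 1413211489 / 6524154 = 216.61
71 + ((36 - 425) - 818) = -1136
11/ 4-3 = -1/ 4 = -0.25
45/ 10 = 4.50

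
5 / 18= 0.28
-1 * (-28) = 28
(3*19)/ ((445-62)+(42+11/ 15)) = 855/ 6386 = 0.13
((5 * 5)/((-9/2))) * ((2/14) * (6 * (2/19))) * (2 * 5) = -5.01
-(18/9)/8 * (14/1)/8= -7/16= -0.44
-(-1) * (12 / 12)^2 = 1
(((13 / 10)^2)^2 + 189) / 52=1918561 / 520000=3.69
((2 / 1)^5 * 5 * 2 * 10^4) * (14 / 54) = 829629.63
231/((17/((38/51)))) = 2926/289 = 10.12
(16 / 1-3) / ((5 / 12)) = 156 / 5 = 31.20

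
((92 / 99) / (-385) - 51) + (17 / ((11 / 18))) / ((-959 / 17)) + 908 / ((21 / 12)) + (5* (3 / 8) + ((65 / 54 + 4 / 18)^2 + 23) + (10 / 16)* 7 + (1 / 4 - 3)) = 838979045629 / 1691848620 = 495.89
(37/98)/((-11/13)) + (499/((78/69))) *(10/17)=61754729/238238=259.21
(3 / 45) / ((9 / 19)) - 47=-6326 / 135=-46.86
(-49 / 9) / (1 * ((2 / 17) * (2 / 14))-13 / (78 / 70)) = 5831 / 12477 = 0.47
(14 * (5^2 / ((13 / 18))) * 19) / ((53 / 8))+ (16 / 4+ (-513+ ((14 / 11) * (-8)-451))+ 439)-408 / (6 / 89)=-39360335 / 7579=-5193.34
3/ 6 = 1/ 2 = 0.50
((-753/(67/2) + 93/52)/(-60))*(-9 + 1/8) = -1705917/557440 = -3.06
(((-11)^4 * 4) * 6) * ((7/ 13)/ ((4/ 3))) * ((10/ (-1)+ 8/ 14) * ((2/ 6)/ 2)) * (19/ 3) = -18359814/ 13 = -1412293.38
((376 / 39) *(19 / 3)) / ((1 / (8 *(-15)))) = -285760 / 39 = -7327.18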